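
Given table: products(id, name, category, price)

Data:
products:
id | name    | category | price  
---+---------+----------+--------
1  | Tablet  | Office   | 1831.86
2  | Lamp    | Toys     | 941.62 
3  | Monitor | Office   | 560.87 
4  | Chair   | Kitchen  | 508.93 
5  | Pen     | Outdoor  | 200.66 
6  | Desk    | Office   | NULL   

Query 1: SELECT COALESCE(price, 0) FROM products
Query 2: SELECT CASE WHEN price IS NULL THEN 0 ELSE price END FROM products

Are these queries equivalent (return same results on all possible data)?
Yes, equivalent

Both queries return: [(0,), (200.66,), (508.93,), (560.87,), (941.62,), (1831.86,)]

Reason: COALESCE vs CASE for NULL handling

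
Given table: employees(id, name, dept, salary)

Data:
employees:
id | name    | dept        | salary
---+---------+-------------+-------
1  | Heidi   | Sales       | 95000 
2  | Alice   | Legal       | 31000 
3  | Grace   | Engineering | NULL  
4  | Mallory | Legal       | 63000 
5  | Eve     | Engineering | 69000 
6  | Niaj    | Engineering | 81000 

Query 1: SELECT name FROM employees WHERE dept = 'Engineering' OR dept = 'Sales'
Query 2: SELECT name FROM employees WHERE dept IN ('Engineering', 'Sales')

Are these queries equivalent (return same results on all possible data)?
Yes, equivalent

Both queries return: [('Eve',), ('Grace',), ('Heidi',), ('Niaj',)]

Reason: OR vs IN are equivalent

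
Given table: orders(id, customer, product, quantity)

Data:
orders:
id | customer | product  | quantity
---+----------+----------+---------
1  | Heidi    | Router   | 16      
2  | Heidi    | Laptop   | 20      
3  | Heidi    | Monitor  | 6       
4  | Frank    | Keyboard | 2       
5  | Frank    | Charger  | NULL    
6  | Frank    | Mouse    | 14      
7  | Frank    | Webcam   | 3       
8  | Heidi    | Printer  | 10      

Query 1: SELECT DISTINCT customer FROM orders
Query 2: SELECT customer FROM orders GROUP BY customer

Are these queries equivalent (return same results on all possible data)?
Yes, equivalent

Both queries return: [('Frank',), ('Heidi',)]

Reason: Both get unique customers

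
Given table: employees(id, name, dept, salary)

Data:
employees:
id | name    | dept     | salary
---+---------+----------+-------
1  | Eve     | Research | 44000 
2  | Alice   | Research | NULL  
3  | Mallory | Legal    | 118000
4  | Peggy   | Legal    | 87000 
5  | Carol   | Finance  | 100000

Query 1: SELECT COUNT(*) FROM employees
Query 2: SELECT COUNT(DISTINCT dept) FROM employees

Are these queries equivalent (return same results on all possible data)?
No, not equivalent

Query 1 returns: [(5,)]
Query 2 returns: [(3,)]

Reason: COUNT(*) counts rows, COUNT(DISTINCT dept) counts unique depts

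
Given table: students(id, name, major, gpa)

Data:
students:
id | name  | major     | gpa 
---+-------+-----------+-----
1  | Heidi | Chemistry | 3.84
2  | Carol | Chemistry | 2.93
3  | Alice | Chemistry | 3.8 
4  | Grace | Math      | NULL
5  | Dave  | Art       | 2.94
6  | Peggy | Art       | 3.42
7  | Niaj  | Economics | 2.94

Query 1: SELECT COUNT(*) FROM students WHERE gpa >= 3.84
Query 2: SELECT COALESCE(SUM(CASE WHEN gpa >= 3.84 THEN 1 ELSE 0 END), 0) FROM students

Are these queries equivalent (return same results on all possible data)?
Yes, equivalent

Both queries return: [(1,)]

Reason: COUNT with WHERE vs conditional SUM (COALESCE handles empty-table NULL)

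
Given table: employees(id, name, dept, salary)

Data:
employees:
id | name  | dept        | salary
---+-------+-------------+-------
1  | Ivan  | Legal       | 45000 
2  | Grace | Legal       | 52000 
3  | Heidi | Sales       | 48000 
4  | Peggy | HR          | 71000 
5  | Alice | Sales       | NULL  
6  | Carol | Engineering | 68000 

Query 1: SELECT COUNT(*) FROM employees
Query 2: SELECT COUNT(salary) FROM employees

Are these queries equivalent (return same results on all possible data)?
No, not equivalent

Query 1 returns: [(6,)]
Query 2 returns: [(5,)]

Reason: COUNT(*) includes NULLs, COUNT(column) excludes them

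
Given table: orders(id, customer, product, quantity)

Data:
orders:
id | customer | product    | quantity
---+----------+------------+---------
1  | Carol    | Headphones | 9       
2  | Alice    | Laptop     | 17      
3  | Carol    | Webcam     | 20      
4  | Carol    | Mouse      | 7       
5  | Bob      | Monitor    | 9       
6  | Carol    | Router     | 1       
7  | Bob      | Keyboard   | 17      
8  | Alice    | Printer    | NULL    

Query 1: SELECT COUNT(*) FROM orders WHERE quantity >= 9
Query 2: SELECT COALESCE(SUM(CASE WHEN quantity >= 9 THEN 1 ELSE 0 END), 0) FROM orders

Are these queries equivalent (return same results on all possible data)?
Yes, equivalent

Both queries return: [(5,)]

Reason: COUNT with WHERE vs conditional SUM (COALESCE handles empty-table NULL)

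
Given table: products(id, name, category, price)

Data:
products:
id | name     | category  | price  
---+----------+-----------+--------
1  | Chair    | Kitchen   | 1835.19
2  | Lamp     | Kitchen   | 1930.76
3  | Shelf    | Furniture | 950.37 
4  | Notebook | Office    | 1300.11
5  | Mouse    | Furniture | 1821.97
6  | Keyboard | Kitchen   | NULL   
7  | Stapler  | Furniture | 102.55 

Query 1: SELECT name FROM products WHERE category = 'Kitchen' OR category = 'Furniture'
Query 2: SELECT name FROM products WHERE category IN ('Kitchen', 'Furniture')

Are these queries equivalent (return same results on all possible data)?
Yes, equivalent

Both queries return: [('Chair',), ('Keyboard',), ('Lamp',), ('Mouse',), ('Shelf',), ('Stapler',)]

Reason: OR vs IN are equivalent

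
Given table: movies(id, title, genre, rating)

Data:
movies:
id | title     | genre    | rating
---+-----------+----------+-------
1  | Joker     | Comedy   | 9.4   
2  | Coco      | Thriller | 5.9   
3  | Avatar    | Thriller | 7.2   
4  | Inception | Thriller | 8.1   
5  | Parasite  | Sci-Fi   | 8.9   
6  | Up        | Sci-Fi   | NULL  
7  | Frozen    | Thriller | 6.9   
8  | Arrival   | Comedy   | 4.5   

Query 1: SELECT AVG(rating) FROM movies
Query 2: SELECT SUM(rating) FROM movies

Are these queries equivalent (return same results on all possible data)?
No, not equivalent

Query 1 returns: [(7.271428571428571,)]
Query 2 returns: [(50.9,)]

Reason: AVG vs SUM give different aggregate values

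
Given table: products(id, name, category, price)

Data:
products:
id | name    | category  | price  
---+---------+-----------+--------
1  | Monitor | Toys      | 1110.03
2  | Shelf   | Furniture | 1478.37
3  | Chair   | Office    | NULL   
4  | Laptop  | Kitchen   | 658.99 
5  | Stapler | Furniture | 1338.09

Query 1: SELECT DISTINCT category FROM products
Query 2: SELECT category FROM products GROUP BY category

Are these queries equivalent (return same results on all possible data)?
Yes, equivalent

Both queries return: [('Furniture',), ('Kitchen',), ('Office',), ('Toys',)]

Reason: Both get unique categorys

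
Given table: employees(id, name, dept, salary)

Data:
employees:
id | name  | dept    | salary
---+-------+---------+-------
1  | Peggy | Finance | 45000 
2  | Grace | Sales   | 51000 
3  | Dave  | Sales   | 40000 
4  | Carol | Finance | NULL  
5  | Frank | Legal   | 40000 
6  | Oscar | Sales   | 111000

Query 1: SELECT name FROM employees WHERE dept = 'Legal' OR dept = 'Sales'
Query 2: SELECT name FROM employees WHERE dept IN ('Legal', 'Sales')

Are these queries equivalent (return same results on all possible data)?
Yes, equivalent

Both queries return: [('Dave',), ('Frank',), ('Grace',), ('Oscar',)]

Reason: OR vs IN are equivalent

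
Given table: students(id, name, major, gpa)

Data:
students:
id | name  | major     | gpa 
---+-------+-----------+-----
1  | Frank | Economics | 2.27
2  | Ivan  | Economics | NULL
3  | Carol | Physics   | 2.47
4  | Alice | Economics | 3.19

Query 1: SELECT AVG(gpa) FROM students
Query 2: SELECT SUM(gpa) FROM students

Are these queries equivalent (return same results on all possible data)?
No, not equivalent

Query 1 returns: [(2.643333333333333,)]
Query 2 returns: [(7.93,)]

Reason: AVG vs SUM give different aggregate values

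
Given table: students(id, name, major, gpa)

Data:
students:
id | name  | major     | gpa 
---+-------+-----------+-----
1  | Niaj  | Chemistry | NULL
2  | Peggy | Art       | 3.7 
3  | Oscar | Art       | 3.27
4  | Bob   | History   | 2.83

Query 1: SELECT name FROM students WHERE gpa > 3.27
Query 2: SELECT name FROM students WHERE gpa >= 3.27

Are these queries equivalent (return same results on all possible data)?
No, not equivalent

Query 1 returns: [('Peggy',)]
Query 2 returns: [('Peggy',), ('Oscar',)]

Reason: > vs >= gives different results when gpa = 3.27 exists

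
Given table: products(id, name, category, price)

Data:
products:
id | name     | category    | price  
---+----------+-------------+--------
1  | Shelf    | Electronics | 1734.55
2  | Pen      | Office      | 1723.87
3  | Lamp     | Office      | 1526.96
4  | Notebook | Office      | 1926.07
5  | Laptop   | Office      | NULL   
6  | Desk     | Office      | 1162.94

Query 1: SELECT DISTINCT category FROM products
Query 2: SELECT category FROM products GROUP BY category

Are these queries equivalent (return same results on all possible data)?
Yes, equivalent

Both queries return: [('Electronics',), ('Office',)]

Reason: Both get unique categorys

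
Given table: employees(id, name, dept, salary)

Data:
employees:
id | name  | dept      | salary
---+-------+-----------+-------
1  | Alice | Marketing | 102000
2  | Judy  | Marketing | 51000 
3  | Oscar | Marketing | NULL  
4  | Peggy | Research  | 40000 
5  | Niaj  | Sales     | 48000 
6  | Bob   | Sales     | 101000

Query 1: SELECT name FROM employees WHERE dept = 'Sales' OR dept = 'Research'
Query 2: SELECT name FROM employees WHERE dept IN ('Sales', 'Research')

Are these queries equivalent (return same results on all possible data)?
Yes, equivalent

Both queries return: [('Bob',), ('Niaj',), ('Peggy',)]

Reason: OR vs IN are equivalent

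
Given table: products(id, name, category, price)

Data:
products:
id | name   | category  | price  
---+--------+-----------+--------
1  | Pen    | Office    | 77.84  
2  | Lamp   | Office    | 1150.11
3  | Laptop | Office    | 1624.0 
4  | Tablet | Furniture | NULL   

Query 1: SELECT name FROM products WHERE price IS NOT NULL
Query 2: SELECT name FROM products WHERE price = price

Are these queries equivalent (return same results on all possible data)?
Yes, equivalent

Both queries return: [('Lamp',), ('Laptop',), ('Pen',)]

Reason: IS NOT NULL vs self-equality (both exclude NULLs)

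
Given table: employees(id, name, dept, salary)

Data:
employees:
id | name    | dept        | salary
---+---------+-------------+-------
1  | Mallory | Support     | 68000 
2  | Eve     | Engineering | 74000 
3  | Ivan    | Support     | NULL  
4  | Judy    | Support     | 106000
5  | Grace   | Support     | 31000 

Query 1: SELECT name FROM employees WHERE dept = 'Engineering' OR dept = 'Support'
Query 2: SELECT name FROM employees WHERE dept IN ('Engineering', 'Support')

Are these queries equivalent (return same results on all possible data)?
Yes, equivalent

Both queries return: [('Eve',), ('Grace',), ('Ivan',), ('Judy',), ('Mallory',)]

Reason: OR vs IN are equivalent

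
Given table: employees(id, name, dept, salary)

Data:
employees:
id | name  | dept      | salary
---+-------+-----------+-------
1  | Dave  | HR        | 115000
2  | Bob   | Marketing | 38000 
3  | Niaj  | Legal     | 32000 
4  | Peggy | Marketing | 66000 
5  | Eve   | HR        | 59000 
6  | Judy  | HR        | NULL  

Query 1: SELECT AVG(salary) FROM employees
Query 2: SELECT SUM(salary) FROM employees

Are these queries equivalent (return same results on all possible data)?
No, not equivalent

Query 1 returns: [(62000.0,)]
Query 2 returns: [(310000,)]

Reason: AVG vs SUM give different aggregate values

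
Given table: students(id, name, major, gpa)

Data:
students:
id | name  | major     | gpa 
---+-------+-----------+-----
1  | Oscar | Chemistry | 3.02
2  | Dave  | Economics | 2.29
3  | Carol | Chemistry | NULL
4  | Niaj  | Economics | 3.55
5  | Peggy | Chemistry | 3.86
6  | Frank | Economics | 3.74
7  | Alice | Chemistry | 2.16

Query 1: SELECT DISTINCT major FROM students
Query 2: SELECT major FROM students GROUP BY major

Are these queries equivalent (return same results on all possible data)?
Yes, equivalent

Both queries return: [('Chemistry',), ('Economics',)]

Reason: Both get unique majors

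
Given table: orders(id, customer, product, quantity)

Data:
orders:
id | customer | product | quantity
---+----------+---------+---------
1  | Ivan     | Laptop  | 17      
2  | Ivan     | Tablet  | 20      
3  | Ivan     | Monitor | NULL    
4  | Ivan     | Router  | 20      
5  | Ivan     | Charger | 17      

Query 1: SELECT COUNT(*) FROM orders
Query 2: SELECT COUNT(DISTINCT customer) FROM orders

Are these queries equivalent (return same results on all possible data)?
No, not equivalent

Query 1 returns: [(5,)]
Query 2 returns: [(1,)]

Reason: COUNT(*) counts rows, COUNT(DISTINCT customer) counts unique customers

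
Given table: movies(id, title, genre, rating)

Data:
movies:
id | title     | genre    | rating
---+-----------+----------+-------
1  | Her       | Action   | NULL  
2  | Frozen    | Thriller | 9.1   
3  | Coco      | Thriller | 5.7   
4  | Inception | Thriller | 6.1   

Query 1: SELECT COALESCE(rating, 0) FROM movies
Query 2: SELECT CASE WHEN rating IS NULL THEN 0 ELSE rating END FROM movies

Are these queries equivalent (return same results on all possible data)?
Yes, equivalent

Both queries return: [(0,), (5.7,), (6.1,), (9.1,)]

Reason: COALESCE vs CASE for NULL handling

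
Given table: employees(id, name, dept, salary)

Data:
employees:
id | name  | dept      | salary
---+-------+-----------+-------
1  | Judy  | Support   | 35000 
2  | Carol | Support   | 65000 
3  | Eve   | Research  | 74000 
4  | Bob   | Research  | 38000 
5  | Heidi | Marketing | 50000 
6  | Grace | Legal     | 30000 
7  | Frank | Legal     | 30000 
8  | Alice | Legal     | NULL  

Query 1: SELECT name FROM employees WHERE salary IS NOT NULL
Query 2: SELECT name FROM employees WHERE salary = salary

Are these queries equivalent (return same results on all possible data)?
Yes, equivalent

Both queries return: [('Bob',), ('Carol',), ('Eve',), ('Frank',), ('Grace',), ('Heidi',), ('Judy',)]

Reason: IS NOT NULL vs self-equality (both exclude NULLs)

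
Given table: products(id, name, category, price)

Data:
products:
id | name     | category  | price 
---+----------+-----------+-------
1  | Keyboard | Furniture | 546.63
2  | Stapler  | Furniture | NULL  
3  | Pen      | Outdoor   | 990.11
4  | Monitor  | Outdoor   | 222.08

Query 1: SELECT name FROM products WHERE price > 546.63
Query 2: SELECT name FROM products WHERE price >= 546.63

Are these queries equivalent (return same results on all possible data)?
No, not equivalent

Query 1 returns: [('Pen',)]
Query 2 returns: [('Keyboard',), ('Pen',)]

Reason: > vs >= gives different results when price = 546.63 exists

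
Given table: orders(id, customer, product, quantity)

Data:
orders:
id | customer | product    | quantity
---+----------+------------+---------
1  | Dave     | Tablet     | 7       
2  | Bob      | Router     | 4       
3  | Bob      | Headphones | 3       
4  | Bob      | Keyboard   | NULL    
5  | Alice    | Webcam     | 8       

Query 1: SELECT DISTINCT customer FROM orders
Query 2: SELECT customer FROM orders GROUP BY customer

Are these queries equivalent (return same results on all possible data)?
Yes, equivalent

Both queries return: [('Alice',), ('Bob',), ('Dave',)]

Reason: Both get unique customers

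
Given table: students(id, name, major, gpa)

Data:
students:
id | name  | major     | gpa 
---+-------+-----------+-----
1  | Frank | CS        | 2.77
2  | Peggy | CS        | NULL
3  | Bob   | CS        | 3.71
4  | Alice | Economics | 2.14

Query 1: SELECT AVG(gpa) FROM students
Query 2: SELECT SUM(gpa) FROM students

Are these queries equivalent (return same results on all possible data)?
No, not equivalent

Query 1 returns: [(2.8733333333333335,)]
Query 2 returns: [(8.620000000000001,)]

Reason: AVG vs SUM give different aggregate values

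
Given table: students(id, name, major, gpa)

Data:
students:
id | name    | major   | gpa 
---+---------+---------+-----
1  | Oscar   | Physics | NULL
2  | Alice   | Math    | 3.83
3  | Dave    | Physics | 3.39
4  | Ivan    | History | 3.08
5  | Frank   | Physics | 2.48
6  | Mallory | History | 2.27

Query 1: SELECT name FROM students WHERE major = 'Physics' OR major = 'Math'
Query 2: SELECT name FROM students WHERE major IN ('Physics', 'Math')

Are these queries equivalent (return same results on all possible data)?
Yes, equivalent

Both queries return: [('Alice',), ('Dave',), ('Frank',), ('Oscar',)]

Reason: OR vs IN are equivalent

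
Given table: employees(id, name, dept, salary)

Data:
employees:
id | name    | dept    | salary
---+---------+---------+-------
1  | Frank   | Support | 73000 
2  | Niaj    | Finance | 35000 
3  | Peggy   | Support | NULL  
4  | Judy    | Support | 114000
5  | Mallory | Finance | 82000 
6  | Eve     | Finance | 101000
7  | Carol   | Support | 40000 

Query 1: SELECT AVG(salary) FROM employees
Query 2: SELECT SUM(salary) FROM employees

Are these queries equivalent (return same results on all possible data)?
No, not equivalent

Query 1 returns: [(74166.66666666667,)]
Query 2 returns: [(445000,)]

Reason: AVG vs SUM give different aggregate values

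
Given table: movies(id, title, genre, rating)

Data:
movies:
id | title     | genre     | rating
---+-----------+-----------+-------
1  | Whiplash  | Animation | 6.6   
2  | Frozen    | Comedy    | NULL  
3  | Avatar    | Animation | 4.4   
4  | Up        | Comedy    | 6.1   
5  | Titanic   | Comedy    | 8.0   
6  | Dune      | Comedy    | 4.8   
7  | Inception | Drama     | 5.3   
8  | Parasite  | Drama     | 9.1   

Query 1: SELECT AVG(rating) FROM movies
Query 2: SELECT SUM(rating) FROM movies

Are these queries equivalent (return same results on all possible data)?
No, not equivalent

Query 1 returns: [(6.328571428571428,)]
Query 2 returns: [(44.3,)]

Reason: AVG vs SUM give different aggregate values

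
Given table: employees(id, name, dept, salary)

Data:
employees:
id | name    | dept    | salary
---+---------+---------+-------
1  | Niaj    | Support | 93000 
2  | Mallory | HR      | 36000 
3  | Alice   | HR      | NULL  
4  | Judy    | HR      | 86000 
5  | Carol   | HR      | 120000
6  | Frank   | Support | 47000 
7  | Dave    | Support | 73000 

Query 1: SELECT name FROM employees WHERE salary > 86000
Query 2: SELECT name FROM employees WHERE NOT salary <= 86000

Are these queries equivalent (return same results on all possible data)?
Yes, equivalent

Both queries return: [('Carol',), ('Niaj',)]

Reason: Both filter salary > 86000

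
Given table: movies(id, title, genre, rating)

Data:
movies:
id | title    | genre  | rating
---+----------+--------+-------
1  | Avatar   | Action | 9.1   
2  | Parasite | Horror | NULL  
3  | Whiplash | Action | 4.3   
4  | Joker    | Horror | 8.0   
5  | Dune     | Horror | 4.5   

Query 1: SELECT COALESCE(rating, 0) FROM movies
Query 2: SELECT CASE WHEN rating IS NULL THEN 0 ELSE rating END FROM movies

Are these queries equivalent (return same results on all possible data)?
Yes, equivalent

Both queries return: [(0,), (4.3,), (4.5,), (8.0,), (9.1,)]

Reason: COALESCE vs CASE for NULL handling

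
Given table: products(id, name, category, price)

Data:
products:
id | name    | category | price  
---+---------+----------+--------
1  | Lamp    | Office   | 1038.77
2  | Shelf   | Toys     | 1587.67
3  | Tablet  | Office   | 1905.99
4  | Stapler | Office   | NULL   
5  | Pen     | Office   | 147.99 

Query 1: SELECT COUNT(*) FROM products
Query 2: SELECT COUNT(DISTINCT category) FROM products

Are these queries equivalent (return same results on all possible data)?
No, not equivalent

Query 1 returns: [(5,)]
Query 2 returns: [(2,)]

Reason: COUNT(*) counts rows, COUNT(DISTINCT category) counts unique categorys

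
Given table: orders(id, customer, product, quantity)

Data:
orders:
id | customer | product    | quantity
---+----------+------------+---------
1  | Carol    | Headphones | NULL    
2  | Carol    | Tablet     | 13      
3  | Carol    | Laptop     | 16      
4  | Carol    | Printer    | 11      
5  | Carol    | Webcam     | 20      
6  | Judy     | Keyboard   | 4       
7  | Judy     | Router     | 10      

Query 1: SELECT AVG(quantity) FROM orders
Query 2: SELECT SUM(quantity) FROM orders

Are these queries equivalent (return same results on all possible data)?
No, not equivalent

Query 1 returns: [(12.333333333333334,)]
Query 2 returns: [(74,)]

Reason: AVG vs SUM give different aggregate values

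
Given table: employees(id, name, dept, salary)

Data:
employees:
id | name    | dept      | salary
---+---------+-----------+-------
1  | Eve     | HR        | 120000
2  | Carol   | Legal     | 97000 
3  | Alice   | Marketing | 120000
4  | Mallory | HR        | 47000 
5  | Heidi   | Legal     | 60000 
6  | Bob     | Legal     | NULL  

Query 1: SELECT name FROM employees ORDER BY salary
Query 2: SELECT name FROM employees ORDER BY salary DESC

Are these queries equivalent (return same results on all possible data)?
No, not equivalent

Query 1 returns: [('Bob',), ('Mallory',), ('Heidi',), ('Carol',), ('Eve',), ('Alice',)]
Query 2 returns: [('Eve',), ('Alice',), ('Carol',), ('Heidi',), ('Mallory',), ('Bob',)]

Reason: ASC vs DESC gives opposite ordering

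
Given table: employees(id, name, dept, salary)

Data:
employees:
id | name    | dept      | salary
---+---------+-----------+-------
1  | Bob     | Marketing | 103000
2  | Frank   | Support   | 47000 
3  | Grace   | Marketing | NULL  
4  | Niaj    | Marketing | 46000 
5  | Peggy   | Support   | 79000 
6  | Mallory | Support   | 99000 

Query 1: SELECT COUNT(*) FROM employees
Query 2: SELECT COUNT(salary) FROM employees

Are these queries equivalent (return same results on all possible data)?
No, not equivalent

Query 1 returns: [(6,)]
Query 2 returns: [(5,)]

Reason: COUNT(*) includes NULLs, COUNT(column) excludes them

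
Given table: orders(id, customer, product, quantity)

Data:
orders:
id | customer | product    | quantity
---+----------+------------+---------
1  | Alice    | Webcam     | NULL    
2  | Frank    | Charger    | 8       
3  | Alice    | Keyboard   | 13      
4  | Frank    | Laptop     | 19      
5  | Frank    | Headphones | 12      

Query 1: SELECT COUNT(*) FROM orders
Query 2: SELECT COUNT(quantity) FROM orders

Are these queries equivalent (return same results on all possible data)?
No, not equivalent

Query 1 returns: [(5,)]
Query 2 returns: [(4,)]

Reason: COUNT(*) includes NULLs, COUNT(column) excludes them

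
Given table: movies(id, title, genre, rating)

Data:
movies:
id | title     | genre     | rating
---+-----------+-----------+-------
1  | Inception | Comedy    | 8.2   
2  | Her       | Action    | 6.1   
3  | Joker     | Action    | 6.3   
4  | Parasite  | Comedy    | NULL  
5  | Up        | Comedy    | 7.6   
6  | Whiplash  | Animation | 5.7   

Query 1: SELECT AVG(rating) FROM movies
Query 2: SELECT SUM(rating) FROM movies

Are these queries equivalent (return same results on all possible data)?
No, not equivalent

Query 1 returns: [(6.779999999999999,)]
Query 2 returns: [(33.9,)]

Reason: AVG vs SUM give different aggregate values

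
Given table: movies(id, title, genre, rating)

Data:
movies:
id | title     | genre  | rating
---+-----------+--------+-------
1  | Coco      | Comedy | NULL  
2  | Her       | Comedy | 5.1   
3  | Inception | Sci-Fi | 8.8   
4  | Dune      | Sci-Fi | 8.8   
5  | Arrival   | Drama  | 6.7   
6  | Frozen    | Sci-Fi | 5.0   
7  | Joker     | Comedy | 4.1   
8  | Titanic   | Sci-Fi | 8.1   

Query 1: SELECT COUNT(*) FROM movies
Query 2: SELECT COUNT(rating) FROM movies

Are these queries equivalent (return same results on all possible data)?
No, not equivalent

Query 1 returns: [(8,)]
Query 2 returns: [(7,)]

Reason: COUNT(*) includes NULLs, COUNT(column) excludes them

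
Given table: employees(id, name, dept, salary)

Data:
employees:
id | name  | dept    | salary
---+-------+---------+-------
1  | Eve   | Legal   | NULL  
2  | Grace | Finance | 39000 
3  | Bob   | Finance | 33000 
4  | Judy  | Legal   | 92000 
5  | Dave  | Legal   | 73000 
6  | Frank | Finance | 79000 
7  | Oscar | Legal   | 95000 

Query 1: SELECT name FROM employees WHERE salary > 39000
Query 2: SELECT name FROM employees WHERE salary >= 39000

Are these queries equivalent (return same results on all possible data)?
No, not equivalent

Query 1 returns: [('Judy',), ('Dave',), ('Frank',), ('Oscar',)]
Query 2 returns: [('Grace',), ('Judy',), ('Dave',), ('Frank',), ('Oscar',)]

Reason: > vs >= gives different results when salary = 39000 exists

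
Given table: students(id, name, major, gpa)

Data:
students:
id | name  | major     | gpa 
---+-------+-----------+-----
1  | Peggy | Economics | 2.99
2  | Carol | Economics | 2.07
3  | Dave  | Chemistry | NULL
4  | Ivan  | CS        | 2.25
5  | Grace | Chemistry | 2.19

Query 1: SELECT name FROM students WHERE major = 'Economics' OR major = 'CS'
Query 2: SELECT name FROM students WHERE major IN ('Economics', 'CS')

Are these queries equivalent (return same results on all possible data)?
Yes, equivalent

Both queries return: [('Carol',), ('Ivan',), ('Peggy',)]

Reason: OR vs IN are equivalent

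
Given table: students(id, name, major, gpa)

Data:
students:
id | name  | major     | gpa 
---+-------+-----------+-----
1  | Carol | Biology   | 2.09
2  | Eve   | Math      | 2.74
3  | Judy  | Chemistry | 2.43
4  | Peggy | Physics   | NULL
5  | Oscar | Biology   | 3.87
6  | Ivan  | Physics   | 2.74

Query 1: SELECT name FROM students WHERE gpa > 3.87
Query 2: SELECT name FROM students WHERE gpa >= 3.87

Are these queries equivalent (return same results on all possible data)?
No, not equivalent

Query 1 returns: []
Query 2 returns: [('Oscar',)]

Reason: > vs >= gives different results when gpa = 3.87 exists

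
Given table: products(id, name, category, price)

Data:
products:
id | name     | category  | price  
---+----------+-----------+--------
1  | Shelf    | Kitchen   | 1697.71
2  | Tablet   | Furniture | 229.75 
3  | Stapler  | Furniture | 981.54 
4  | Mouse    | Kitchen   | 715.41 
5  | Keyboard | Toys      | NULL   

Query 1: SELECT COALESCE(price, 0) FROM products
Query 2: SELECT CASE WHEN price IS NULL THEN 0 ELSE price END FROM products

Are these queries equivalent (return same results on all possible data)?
Yes, equivalent

Both queries return: [(0,), (229.75,), (715.41,), (981.54,), (1697.71,)]

Reason: COALESCE vs CASE for NULL handling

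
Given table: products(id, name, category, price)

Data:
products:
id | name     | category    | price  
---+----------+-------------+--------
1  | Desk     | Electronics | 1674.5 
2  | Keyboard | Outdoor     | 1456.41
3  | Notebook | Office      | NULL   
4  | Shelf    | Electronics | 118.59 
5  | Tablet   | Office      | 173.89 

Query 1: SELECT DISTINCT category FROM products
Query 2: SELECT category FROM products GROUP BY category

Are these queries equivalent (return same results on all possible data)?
Yes, equivalent

Both queries return: [('Electronics',), ('Office',), ('Outdoor',)]

Reason: Both get unique categorys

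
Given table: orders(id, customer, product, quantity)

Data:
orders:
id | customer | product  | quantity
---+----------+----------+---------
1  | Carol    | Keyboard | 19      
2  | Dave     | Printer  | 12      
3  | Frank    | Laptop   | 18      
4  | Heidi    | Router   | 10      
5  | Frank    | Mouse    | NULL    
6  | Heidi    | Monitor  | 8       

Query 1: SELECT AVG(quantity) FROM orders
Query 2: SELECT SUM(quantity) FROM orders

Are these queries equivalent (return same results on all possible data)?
No, not equivalent

Query 1 returns: [(13.4,)]
Query 2 returns: [(67,)]

Reason: AVG vs SUM give different aggregate values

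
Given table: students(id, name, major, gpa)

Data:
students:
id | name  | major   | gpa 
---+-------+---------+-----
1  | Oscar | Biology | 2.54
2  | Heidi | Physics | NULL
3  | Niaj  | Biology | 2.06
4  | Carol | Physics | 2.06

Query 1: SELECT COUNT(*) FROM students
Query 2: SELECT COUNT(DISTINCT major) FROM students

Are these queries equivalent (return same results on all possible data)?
No, not equivalent

Query 1 returns: [(4,)]
Query 2 returns: [(2,)]

Reason: COUNT(*) counts rows, COUNT(DISTINCT major) counts unique majors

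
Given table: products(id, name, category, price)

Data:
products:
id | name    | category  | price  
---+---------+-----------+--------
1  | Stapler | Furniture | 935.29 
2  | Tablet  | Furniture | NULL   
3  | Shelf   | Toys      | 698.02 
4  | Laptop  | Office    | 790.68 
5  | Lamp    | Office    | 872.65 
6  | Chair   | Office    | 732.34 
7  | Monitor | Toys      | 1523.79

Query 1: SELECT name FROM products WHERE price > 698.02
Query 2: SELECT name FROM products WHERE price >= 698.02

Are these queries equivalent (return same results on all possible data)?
No, not equivalent

Query 1 returns: [('Stapler',), ('Laptop',), ('Lamp',), ('Chair',), ('Monitor',)]
Query 2 returns: [('Stapler',), ('Shelf',), ('Laptop',), ('Lamp',), ('Chair',), ('Monitor',)]

Reason: > vs >= gives different results when price = 698.02 exists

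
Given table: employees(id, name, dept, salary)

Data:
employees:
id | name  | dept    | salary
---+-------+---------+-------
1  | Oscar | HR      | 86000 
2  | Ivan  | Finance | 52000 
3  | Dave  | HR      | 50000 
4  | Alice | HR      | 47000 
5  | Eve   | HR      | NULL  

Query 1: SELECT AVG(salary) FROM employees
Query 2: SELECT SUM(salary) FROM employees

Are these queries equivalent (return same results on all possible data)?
No, not equivalent

Query 1 returns: [(58750.0,)]
Query 2 returns: [(235000,)]

Reason: AVG vs SUM give different aggregate values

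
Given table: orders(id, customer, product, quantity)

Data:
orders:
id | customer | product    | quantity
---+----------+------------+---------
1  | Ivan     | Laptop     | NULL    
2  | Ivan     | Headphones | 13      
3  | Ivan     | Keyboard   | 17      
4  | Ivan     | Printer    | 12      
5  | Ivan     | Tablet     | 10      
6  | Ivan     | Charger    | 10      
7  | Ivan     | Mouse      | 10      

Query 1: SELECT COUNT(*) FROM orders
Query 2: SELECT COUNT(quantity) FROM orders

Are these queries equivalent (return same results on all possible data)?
No, not equivalent

Query 1 returns: [(7,)]
Query 2 returns: [(6,)]

Reason: COUNT(*) includes NULLs, COUNT(column) excludes them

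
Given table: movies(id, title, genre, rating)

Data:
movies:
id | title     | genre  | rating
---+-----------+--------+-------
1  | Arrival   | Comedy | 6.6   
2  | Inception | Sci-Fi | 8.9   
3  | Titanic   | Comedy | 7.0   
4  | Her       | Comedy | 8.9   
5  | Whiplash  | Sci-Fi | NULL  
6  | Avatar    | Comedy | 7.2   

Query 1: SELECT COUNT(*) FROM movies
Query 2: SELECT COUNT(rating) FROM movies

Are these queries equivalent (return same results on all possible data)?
No, not equivalent

Query 1 returns: [(6,)]
Query 2 returns: [(5,)]

Reason: COUNT(*) includes NULLs, COUNT(column) excludes them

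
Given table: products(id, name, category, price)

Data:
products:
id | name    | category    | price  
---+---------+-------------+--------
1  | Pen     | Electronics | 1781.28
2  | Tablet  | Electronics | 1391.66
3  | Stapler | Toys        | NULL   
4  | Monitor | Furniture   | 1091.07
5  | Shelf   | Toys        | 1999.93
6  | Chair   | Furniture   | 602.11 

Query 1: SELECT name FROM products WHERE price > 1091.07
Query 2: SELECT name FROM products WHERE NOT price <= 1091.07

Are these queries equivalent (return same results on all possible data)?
Yes, equivalent

Both queries return: [('Pen',), ('Shelf',), ('Tablet',)]

Reason: Both filter price > 1091.07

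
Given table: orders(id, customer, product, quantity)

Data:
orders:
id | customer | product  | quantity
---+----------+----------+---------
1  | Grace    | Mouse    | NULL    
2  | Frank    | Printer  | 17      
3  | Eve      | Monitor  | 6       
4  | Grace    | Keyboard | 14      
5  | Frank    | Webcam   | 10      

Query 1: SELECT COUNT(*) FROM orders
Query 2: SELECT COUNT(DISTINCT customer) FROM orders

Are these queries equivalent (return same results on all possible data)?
No, not equivalent

Query 1 returns: [(5,)]
Query 2 returns: [(3,)]

Reason: COUNT(*) counts rows, COUNT(DISTINCT customer) counts unique customers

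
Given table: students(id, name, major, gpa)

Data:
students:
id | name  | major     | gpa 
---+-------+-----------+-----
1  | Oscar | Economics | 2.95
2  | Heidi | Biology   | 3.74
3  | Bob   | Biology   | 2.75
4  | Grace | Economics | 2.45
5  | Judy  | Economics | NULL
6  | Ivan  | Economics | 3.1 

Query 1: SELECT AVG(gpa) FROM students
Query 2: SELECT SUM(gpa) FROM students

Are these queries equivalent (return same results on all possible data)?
No, not equivalent

Query 1 returns: [(2.998,)]
Query 2 returns: [(14.99,)]

Reason: AVG vs SUM give different aggregate values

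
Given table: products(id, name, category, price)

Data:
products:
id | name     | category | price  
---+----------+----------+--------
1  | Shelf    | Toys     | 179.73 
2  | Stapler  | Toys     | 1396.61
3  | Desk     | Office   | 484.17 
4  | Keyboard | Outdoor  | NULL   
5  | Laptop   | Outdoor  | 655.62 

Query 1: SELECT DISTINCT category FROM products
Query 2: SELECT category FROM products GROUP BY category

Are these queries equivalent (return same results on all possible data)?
Yes, equivalent

Both queries return: [('Office',), ('Outdoor',), ('Toys',)]

Reason: Both get unique categorys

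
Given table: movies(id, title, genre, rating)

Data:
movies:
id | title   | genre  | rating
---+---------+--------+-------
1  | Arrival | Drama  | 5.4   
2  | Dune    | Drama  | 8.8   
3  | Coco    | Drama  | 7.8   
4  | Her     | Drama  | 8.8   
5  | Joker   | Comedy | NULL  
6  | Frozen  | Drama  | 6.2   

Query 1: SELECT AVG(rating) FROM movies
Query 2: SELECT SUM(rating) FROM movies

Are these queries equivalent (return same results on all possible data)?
No, not equivalent

Query 1 returns: [(7.4,)]
Query 2 returns: [(37.0,)]

Reason: AVG vs SUM give different aggregate values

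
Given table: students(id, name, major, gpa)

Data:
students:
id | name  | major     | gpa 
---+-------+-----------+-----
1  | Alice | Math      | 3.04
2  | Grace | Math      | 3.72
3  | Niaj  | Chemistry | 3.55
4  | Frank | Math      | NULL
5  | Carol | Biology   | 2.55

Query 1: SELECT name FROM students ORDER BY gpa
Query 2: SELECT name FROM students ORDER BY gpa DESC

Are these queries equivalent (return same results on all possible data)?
No, not equivalent

Query 1 returns: [('Frank',), ('Carol',), ('Alice',), ('Niaj',), ('Grace',)]
Query 2 returns: [('Grace',), ('Niaj',), ('Alice',), ('Carol',), ('Frank',)]

Reason: ASC vs DESC gives opposite ordering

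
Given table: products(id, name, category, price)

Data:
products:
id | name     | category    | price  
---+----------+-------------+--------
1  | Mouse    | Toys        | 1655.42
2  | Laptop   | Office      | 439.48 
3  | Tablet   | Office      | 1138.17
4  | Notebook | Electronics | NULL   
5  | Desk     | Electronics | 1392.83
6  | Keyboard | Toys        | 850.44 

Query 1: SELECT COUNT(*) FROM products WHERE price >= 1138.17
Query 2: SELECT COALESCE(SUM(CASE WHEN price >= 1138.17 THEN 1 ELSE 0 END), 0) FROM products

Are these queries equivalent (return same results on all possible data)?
Yes, equivalent

Both queries return: [(3,)]

Reason: COUNT with WHERE vs conditional SUM (COALESCE handles empty-table NULL)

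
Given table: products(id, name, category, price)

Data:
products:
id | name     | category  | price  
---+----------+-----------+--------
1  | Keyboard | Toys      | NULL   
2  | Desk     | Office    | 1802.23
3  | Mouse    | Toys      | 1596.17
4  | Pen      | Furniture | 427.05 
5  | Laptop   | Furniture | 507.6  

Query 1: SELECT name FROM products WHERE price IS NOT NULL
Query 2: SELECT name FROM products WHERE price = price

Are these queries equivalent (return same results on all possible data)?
Yes, equivalent

Both queries return: [('Desk',), ('Laptop',), ('Mouse',), ('Pen',)]

Reason: IS NOT NULL vs self-equality (both exclude NULLs)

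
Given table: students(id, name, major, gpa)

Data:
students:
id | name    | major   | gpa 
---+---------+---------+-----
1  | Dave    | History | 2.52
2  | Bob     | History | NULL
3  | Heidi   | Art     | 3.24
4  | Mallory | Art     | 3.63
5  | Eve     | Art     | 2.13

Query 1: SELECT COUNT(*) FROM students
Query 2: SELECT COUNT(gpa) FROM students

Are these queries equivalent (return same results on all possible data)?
No, not equivalent

Query 1 returns: [(5,)]
Query 2 returns: [(4,)]

Reason: COUNT(*) includes NULLs, COUNT(column) excludes them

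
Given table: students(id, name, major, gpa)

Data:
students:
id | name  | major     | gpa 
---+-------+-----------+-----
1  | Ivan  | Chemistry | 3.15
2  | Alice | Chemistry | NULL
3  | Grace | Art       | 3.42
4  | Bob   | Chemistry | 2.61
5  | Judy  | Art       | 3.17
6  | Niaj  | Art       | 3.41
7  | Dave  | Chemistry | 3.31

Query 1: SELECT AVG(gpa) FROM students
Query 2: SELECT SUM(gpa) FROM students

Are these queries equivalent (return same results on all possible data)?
No, not equivalent

Query 1 returns: [(3.1783333333333332,)]
Query 2 returns: [(19.07,)]

Reason: AVG vs SUM give different aggregate values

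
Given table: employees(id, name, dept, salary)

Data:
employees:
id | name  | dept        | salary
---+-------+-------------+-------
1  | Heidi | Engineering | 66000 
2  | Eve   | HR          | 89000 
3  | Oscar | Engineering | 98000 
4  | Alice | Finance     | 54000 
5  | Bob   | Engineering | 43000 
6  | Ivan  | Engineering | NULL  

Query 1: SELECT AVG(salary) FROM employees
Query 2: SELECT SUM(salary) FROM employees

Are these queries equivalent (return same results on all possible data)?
No, not equivalent

Query 1 returns: [(70000.0,)]
Query 2 returns: [(350000,)]

Reason: AVG vs SUM give different aggregate values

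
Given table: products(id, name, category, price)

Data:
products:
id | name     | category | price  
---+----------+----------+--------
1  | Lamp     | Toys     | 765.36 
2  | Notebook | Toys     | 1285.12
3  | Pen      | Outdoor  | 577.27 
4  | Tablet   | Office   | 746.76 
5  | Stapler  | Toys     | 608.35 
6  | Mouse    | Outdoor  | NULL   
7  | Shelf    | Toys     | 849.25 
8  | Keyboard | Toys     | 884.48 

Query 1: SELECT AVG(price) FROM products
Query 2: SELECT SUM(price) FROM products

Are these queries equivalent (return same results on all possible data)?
No, not equivalent

Query 1 returns: [(816.6557142857143,)]
Query 2 returns: [(5716.59,)]

Reason: AVG vs SUM give different aggregate values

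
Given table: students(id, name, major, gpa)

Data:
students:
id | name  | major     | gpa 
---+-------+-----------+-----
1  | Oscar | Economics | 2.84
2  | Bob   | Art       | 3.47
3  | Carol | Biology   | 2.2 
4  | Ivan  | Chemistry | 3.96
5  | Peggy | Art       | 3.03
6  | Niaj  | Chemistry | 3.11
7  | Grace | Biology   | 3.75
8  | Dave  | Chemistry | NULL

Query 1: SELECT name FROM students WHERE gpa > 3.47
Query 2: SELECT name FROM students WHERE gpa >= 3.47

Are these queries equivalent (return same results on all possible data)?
No, not equivalent

Query 1 returns: [('Ivan',), ('Grace',)]
Query 2 returns: [('Bob',), ('Ivan',), ('Grace',)]

Reason: > vs >= gives different results when gpa = 3.47 exists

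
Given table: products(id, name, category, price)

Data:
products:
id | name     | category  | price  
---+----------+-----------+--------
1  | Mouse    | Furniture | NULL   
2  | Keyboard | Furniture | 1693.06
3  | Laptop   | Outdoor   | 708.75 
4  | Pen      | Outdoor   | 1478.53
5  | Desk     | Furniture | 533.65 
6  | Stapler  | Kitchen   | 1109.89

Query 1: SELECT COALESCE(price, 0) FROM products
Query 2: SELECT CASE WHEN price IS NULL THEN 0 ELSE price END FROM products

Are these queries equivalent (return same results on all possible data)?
Yes, equivalent

Both queries return: [(0,), (533.65,), (708.75,), (1109.89,), (1478.53,), (1693.06,)]

Reason: COALESCE vs CASE for NULL handling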